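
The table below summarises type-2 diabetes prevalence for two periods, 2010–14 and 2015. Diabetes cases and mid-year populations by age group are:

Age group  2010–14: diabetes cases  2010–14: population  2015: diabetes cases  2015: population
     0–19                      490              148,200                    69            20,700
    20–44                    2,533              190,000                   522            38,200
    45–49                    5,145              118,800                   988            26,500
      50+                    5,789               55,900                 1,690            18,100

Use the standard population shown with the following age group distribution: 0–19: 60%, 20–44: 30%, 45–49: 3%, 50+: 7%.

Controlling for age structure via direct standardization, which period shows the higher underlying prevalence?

2010–14

Age-specific rates per 1,000 for 2010–14: 3.306, 13.332, 43.308, 103.560.
For 2015: 3.333, 13.665, 37.283, 93.370.
Standard weights: 0.60, 0.30, 0.03, 0.07.
2010–14: 0.6000×3.306 + 0.3000×13.332 + 0.0300×43.308 + 0.0700×103.560 = 14.5317 per 1,000.
2015: 0.6000×3.333 + 0.3000×13.665 + 0.0300×37.283 + 0.0700×93.370 = 13.7539 per 1,000.
The crude rates (27.21 vs 31.58) would put 2015 higher, but that reflects its age composition; once standardized to a common age structure, 2010–14 has the higher underlying rate.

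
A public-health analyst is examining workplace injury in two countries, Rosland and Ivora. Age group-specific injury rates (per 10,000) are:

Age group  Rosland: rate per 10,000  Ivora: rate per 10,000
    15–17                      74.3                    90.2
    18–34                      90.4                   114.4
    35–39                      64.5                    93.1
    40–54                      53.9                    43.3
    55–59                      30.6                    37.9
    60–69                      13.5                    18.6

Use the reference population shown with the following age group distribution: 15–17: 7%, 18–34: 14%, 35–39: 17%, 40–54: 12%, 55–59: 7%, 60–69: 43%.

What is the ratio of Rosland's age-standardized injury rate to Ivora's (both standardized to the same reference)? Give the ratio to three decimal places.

0.801

Standard weights: 0.07, 0.14, 0.17, 0.12, 0.07, 0.43.
Rosland: 0.0700×74.3 + 0.1400×90.4 + 0.1700×64.5 + 0.1200×53.9 + 0.0700×30.6 + 0.4300×13.5 = 43.2370 per 10,000.
Ivora: 0.0700×90.2 + 0.1400×114.4 + 0.1700×93.1 + 0.1200×43.3 + 0.0700×37.9 + 0.4300×18.6 = 54.0040 per 10,000.
Ratio = 43.2370 ÷ 54.0040 = 0.80063.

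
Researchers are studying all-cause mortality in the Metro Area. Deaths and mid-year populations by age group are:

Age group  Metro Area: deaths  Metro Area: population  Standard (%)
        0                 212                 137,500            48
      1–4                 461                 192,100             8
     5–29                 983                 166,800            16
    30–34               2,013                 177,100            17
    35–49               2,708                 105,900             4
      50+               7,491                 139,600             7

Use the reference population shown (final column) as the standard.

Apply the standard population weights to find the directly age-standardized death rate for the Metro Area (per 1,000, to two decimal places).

Age-specific rates per 1,000 for the Metro Area: 1.542, 2.400, 5.893, 11.366, 25.571, 53.660.
Standard weights: 0.48, 0.08, 0.16, 0.17, 0.04, 0.07.
Standardized rate: 0.4800×1.542 + 0.0800×2.400 + 0.1600×5.893 + 0.1700×11.366 + 0.0400×25.571 + 0.0700×53.660 = 8.5864 per 1,000.

8.59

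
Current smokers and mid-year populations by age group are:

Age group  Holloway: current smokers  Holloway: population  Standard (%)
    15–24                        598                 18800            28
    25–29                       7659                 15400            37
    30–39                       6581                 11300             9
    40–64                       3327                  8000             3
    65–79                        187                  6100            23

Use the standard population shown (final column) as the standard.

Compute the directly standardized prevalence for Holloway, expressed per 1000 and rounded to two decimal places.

Age-specific rates per 1000 for Holloway: 31.809, 497.338, 582.389, 415.875, 30.656.
Standard weights: 0.28, 0.37, 0.09, 0.03, 0.23.
Standardized rate: 0.2800×31.809 + 0.3700×497.338 + 0.0900×582.389 + 0.0300×415.875 + 0.2300×30.656 = 264.8634 per 1000.

264.86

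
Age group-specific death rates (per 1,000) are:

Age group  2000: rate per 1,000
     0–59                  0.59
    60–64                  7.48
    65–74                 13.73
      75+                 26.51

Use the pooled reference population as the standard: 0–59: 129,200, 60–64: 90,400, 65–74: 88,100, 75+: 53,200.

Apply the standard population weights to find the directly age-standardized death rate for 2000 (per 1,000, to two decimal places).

9.34

Standard total = 360,900; weights = 0.3580, 0.2505, 0.2441, 0.1474.
Standardized rate: 0.3580×0.59 + 0.2505×7.48 + 0.2441×13.73 + 0.1474×26.51 = 9.3443 per 1,000.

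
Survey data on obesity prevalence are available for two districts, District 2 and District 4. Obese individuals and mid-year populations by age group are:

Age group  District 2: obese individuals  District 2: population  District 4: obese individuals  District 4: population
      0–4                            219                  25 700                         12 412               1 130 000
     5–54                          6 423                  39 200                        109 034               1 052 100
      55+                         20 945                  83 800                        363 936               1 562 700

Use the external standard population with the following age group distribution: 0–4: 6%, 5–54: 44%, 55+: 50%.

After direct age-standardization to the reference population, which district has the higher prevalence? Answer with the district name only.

Age-specific rates per 1 000 for District 2: 8.521, 163.852, 249.940.
For District 4: 10.984, 103.635, 232.889.
Standard weights: 0.06, 0.44, 0.50.
District 2: 0.0600×8.521 + 0.4400×163.852 + 0.5000×249.940 = 197.5763 per 1 000.
District 4: 0.0600×10.984 + 0.4400×103.635 + 0.5000×232.889 = 162.7029 per 1 000.

District 2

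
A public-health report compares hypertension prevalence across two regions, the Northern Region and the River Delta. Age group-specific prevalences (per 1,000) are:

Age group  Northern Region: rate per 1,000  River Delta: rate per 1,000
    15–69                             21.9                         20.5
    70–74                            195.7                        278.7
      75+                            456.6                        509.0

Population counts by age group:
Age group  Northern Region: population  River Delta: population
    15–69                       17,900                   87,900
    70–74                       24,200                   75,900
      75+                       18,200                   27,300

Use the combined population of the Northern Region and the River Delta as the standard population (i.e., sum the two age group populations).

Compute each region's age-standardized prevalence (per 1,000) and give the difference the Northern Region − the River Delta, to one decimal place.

Combined standard total = 251,400; weights = 0.4208, 0.3982, 0.1810.
The Northern Region: 0.4208×21.9 + 0.3982×195.7 + 0.1810×456.6 = 169.7768 per 1,000.
The River Delta: 0.4208×20.5 + 0.3982×278.7 + 0.1810×509.0 = 211.7195 per 1,000.
Difference = 169.7768 − 211.7195 = -41.9426.

-41.9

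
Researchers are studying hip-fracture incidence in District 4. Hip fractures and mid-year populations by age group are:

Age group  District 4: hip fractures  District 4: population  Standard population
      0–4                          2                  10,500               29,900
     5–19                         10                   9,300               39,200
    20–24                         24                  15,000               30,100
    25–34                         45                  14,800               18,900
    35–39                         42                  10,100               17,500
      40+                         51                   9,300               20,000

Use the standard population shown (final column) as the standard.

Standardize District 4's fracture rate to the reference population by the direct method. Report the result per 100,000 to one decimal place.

215.9

Age-specific rates per 100,000 for District 4: 19.05, 107.53, 160.00, 304.05, 415.84, 548.39.
Standard total = 155,600; weights = 0.1922, 0.2519, 0.1934, 0.1215, 0.1125, 0.1285.
Standardized rate: 0.1922×19.05 + 0.2519×107.53 + 0.1934×160.00 + 0.1215×304.05 + 0.1125×415.84 + 0.1285×548.39 = 215.8880 per 100,000.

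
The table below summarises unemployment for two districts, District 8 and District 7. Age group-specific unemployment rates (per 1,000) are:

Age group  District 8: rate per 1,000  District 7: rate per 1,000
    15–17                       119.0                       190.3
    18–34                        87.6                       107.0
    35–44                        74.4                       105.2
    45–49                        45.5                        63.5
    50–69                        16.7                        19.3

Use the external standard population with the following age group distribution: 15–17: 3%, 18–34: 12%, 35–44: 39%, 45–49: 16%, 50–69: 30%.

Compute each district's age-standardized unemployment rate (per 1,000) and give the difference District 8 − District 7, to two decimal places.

Standard weights: 0.03, 0.12, 0.39, 0.16, 0.30.
District 8: 0.0300×119.0 + 0.1200×87.6 + 0.3900×74.4 + 0.1600×45.5 + 0.3000×16.7 = 55.3880 per 1,000.
District 7: 0.0300×190.3 + 0.1200×107.0 + 0.3900×105.2 + 0.1600×63.5 + 0.3000×19.3 = 75.5270 per 1,000.
Difference = 55.3880 − 75.5270 = -20.1390.

-20.14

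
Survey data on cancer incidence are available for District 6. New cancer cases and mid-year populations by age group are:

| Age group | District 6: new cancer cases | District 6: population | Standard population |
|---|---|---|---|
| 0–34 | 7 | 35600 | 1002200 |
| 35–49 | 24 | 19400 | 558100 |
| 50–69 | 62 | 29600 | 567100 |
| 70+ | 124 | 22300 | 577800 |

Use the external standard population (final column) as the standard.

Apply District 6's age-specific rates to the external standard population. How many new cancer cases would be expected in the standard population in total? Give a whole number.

5288

Age-specific rates per 100000 for District 6: 19.66, 123.71, 209.46, 556.05.
Expected new cancer cases = Σ (standard pop × age-specific rate ÷ 100000)
= 1002200×19.66/100000 + 558100×123.71/100000 + 567100×209.46/100000 + 577800×556.05/100000
= 197.06 + 690.43 + 1187.84 + 3212.88 = 5288.22.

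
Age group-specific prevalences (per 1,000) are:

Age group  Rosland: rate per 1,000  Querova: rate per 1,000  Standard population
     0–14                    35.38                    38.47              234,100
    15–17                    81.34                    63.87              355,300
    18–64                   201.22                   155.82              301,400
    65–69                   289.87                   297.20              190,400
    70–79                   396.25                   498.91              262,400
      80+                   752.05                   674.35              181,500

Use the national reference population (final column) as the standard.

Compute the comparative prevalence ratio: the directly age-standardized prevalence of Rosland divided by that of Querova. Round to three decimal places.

1.013

Standard total = 1,525,100; weights = 0.1535, 0.2330, 0.1976, 0.1248, 0.1721, 0.1190.
Rosland: 0.1535×35.38 + 0.2330×81.34 + 0.1976×201.22 + 0.1248×289.87 + 0.1721×396.25 + 0.1190×752.05 = 258.0123 per 1,000.
Querova: 0.1535×38.47 + 0.2330×63.87 + 0.1976×155.82 + 0.1248×297.20 + 0.1721×498.91 + 0.1190×674.35 = 254.7757 per 1,000.
Ratio = 258.0123 ÷ 254.7757 = 1.01270.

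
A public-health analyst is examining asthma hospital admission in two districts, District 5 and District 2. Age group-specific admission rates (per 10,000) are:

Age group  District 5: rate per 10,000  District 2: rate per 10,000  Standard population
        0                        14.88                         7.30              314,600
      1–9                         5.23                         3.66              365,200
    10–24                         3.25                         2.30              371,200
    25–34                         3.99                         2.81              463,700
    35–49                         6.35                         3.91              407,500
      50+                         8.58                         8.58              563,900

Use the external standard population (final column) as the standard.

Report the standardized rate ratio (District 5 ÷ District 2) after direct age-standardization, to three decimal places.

Standard total = 2,486,100; weights = 0.1265, 0.1469, 0.1493, 0.1865, 0.1639, 0.2268.
District 5: 0.1265×14.88 + 0.1469×5.23 + 0.1493×3.25 + 0.1865×3.99 + 0.1639×6.35 + 0.2268×8.58 = 6.8677 per 10,000.
District 2: 0.1265×7.30 + 0.1469×3.66 + 0.1493×2.30 + 0.1865×2.81 + 0.1639×3.91 + 0.2268×8.58 = 4.9160 per 10,000.
Ratio = 6.8677 ÷ 4.9160 = 1.39701.

1.397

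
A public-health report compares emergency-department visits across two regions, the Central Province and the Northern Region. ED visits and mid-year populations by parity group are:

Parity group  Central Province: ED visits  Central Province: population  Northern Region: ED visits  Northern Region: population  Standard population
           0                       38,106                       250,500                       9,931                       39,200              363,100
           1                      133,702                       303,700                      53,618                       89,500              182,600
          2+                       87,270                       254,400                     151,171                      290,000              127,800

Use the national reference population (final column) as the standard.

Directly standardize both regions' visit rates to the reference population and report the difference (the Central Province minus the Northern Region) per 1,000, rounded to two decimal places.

Parity-specific rates per 1,000 for the Central Province: 152.120, 440.244, 343.042.
For the Northern Region: 253.342, 599.084, 521.279.
Standard total = 673,500; weights = 0.5391, 0.2711, 0.1898.
The Central Province: 0.5391×152.120 + 0.2711×440.244 + 0.1898×343.042 = 266.4647 per 1,000.
The Northern Region: 0.5391×253.342 + 0.2711×599.084 + 0.1898×521.279 = 397.9222 per 1,000.
Difference = 266.4647 − 397.9222 = -131.4575.

-131.46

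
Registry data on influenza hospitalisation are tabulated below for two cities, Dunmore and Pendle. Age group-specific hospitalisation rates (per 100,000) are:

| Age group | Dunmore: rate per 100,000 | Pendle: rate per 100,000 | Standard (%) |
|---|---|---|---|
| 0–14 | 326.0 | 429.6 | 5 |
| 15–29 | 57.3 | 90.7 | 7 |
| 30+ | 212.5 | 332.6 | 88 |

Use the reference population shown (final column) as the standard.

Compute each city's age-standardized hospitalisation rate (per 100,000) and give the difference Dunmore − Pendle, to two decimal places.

-113.21

Standard weights: 0.05, 0.07, 0.88.
Dunmore: 0.0500×326.0 + 0.0700×57.3 + 0.8800×212.5 = 207.3110 per 100,000.
Pendle: 0.0500×429.6 + 0.0700×90.7 + 0.8800×332.6 = 320.5170 per 100,000.
Difference = 207.3110 − 320.5170 = -113.2060.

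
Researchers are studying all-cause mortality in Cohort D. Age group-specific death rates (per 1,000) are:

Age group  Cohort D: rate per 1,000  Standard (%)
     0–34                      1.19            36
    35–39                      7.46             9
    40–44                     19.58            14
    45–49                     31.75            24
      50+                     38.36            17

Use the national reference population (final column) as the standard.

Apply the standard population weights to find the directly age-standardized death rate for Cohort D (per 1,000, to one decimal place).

Standard weights: 0.36, 0.09, 0.14, 0.24, 0.17.
Standardized rate: 0.3600×1.19 + 0.0900×7.46 + 0.1400×19.58 + 0.2400×31.75 + 0.1700×38.36 = 17.9822 per 1,000.

18.0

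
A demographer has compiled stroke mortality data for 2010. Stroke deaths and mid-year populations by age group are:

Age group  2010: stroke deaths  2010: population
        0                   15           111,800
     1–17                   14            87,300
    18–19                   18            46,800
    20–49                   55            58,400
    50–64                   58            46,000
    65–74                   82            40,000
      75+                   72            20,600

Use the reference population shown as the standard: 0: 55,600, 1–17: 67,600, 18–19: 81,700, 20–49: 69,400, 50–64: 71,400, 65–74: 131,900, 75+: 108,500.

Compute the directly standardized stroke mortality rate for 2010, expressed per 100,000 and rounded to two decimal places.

145.83

Age-specific rates per 100,000 for 2010: 13.42, 16.04, 38.46, 94.18, 126.09, 205.00, 349.51.
Standard total = 586,100; weights = 0.0949, 0.1153, 0.1394, 0.1184, 0.1218, 0.2250, 0.1851.
Standardized rate: 0.0949×13.42 + 0.1153×16.04 + 0.1394×38.46 + 0.1184×94.18 + 0.1218×126.09 + 0.2250×205.00 + 0.1851×349.51 = 145.8331 per 100,000.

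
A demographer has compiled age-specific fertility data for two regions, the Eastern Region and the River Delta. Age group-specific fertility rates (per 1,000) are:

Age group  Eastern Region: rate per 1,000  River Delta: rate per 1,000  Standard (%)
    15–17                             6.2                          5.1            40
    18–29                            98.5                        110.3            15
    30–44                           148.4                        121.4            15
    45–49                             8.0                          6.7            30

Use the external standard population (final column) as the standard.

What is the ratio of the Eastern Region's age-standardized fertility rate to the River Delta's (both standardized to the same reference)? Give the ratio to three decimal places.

Standard weights: 0.40, 0.15, 0.15, 0.30.
The Eastern Region: 0.4000×6.2 + 0.1500×98.5 + 0.1500×148.4 + 0.3000×8.0 = 41.9150 per 1,000.
The River Delta: 0.4000×5.1 + 0.1500×110.3 + 0.1500×121.4 + 0.3000×6.7 = 38.8050 per 1,000.
Ratio = 41.9150 ÷ 38.8050 = 1.08014.

1.080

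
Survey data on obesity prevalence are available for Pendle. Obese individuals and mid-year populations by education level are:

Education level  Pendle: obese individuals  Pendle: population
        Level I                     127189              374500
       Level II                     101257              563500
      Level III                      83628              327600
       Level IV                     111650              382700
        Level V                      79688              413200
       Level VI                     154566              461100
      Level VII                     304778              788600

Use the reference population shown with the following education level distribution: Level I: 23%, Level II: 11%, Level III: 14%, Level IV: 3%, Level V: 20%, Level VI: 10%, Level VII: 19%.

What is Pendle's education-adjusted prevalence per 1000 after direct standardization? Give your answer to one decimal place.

287.9

Education-specific rates per 1000 for Pendle: 339.623, 179.693, 255.275, 291.743, 192.856, 335.211, 386.480.
Standard weights: 0.23, 0.11, 0.14, 0.03, 0.20, 0.10, 0.19.
Standardized rate: 0.2300×339.623 + 0.1100×179.693 + 0.1400×255.275 + 0.0300×291.743 + 0.2000×192.856 + 0.1000×335.211 + 0.1900×386.480 = 287.8938 per 1000.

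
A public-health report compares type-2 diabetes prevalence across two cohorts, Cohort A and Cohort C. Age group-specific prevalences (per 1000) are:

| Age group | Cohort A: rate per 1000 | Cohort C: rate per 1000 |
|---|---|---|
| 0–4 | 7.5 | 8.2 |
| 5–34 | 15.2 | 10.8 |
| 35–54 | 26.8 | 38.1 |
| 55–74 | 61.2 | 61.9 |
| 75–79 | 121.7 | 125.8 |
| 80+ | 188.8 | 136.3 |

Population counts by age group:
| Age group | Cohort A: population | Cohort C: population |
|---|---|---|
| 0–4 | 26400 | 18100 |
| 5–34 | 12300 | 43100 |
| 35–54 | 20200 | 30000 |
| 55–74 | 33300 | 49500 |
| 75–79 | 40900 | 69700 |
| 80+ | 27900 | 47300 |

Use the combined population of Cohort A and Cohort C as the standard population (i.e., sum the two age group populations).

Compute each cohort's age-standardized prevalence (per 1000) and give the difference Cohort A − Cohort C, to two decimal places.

Combined standard total = 418700; weights = 0.1063, 0.1323, 0.1199, 0.1978, 0.2642, 0.1796.
Cohort A: 0.1063×7.5 + 0.1323×15.2 + 0.1199×26.8 + 0.1978×61.2 + 0.2642×121.7 + 0.1796×188.8 = 84.1804 per 1000.
Cohort C: 0.1063×8.2 + 0.1323×10.8 + 0.1199×38.1 + 0.1978×61.9 + 0.2642×125.8 + 0.1796×136.3 = 76.8197 per 1000.
Difference = 84.1804 − 76.8197 = 7.3607.

7.36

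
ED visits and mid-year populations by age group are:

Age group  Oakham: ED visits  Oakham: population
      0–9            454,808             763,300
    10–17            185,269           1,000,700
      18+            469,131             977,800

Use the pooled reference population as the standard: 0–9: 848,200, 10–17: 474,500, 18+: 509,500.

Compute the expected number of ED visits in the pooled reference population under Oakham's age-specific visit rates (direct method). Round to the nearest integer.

Age-specific rates per 1,000 for Oakham: 595.844, 185.139, 479.782.
Expected ED visits = Σ (standard pop × age-specific rate ÷ 1,000)
= 848,200×595.844/1,000 + 474,500×185.139/1,000 + 509,500×479.782/1,000
= 505395.19 + 87848.65 + 244449.01 = 837692.85.

837693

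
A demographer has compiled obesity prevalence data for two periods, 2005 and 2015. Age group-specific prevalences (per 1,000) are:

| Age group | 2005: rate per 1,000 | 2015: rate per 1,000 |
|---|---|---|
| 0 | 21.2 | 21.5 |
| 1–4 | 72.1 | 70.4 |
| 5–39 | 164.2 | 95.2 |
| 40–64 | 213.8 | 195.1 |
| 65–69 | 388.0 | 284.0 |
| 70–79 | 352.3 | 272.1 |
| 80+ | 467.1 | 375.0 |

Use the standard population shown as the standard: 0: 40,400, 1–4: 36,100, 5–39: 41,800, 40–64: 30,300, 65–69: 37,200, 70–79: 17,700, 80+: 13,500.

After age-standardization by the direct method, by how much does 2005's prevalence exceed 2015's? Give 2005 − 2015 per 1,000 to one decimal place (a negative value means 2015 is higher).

Standard total = 217,000; weights = 0.1862, 0.1664, 0.1926, 0.1396, 0.1714, 0.0816, 0.0622.
2005: 0.1862×21.2 + 0.1664×72.1 + 0.1926×164.2 + 0.1396×213.8 + 0.1714×388.0 + 0.0816×352.3 + 0.0622×467.1 = 201.7334 per 1,000.
2015: 0.1862×21.5 + 0.1664×70.4 + 0.1926×95.2 + 0.1396×195.1 + 0.1714×284.0 + 0.0816×272.1 + 0.0622×375.0 = 155.5041 per 1,000.
Difference = 201.7334 − 155.5041 = 46.2293.

46.2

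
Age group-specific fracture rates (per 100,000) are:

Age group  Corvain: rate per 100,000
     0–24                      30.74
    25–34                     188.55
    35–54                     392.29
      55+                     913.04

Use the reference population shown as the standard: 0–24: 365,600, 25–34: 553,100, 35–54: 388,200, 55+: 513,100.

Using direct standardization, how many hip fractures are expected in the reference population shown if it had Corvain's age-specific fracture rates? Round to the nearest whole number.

7363

Expected hip fractures = Σ (standard pop × age-specific rate ÷ 100,000)
= 365,600×30.74/100,000 + 553,100×188.55/100,000 + 388,200×392.29/100,000 + 513,100×913.04/100,000
= 112.39 + 1042.87 + 1522.87 + 4684.81 = 7362.93.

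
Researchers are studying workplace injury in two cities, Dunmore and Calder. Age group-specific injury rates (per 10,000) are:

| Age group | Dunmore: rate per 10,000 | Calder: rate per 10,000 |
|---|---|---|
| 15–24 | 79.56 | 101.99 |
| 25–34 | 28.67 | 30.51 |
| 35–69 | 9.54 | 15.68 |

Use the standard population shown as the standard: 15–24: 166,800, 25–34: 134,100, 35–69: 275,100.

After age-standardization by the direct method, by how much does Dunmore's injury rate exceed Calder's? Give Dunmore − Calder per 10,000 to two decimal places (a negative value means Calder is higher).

-9.86

Standard total = 576,000; weights = 0.2896, 0.2328, 0.4776.
Dunmore: 0.2896×79.56 + 0.2328×28.67 + 0.4776×9.54 = 34.2703 per 10,000.
Calder: 0.2896×101.99 + 0.2328×30.51 + 0.4776×15.68 = 44.1265 per 10,000.
Difference = 34.2703 − 44.1265 = -9.8562.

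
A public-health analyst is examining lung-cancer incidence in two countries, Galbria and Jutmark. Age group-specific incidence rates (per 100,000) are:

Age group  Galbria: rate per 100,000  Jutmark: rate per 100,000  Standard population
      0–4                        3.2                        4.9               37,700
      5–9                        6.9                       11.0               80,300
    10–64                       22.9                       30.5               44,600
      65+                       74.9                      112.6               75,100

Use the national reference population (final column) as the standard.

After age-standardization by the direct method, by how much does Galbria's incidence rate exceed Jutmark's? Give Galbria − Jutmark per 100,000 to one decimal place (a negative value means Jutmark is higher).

-15.0

Standard total = 237,700; weights = 0.1586, 0.3378, 0.1876, 0.3159.
Galbria: 0.1586×3.2 + 0.3378×6.9 + 0.1876×22.9 + 0.3159×74.9 = 30.7995 per 100,000.
Jutmark: 0.1586×4.9 + 0.3378×11.0 + 0.1876×30.5 + 0.3159×112.6 = 45.7913 per 100,000.
Difference = 30.7995 − 45.7913 = -14.9918.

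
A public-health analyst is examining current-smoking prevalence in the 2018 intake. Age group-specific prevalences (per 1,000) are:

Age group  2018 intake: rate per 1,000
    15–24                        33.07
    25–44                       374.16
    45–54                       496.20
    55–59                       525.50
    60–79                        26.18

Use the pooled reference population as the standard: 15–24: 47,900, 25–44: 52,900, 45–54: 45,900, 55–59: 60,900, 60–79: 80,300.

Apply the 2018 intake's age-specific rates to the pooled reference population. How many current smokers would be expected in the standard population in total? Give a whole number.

78258

Expected current smokers = Σ (standard pop × age-specific rate ÷ 1,000)
= 47,900×33.07/1,000 + 52,900×374.16/1,000 + 45,900×496.20/1,000 + 60,900×525.50/1,000 + 80,300×26.18/1,000
= 1584.05 + 19793.06 + 22775.58 + 32002.95 + 2102.25 = 78257.90.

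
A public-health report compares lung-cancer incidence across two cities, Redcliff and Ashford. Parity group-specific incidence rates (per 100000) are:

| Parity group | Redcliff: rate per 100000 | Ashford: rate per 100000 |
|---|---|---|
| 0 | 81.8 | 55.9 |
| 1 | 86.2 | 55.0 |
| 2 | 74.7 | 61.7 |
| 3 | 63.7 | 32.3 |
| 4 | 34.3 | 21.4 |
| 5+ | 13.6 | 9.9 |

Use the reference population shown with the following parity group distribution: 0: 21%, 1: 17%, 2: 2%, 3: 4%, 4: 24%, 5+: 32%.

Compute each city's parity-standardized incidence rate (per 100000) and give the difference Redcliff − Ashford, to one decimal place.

16.5

Standard weights: 0.21, 0.17, 0.02, 0.04, 0.24, 0.32.
Redcliff: 0.2100×81.8 + 0.1700×86.2 + 0.0200×74.7 + 0.0400×63.7 + 0.2400×34.3 + 0.3200×13.6 = 48.4580 per 100000.
Ashford: 0.2100×55.9 + 0.1700×55.0 + 0.0200×61.7 + 0.0400×32.3 + 0.2400×21.4 + 0.3200×9.9 = 31.9190 per 100000.
Difference = 48.4580 − 31.9190 = 16.5390.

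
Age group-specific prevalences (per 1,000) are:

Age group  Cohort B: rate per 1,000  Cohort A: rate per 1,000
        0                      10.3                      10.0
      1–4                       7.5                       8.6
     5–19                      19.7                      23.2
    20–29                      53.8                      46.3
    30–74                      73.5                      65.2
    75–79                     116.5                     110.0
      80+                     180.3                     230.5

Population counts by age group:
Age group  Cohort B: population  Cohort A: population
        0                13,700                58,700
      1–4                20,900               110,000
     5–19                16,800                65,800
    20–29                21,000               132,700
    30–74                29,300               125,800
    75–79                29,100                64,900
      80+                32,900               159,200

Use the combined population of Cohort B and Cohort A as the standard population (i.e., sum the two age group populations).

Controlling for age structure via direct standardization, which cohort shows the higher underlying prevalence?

Cohort A

Combined standard total = 880,800; weights = 0.0822, 0.1486, 0.0938, 0.1745, 0.1761, 0.1067, 0.2181.
Cohort B: 0.0822×10.3 + 0.1486×7.5 + 0.0938×19.7 + 0.1745×53.8 + 0.1761×73.5 + 0.1067×116.5 + 0.2181×180.3 = 77.8954 per 1,000.
Cohort A: 0.0822×10.0 + 0.1486×8.6 + 0.0938×23.2 + 0.1745×46.3 + 0.1761×65.2 + 0.1067×110.0 + 0.2181×230.5 = 85.8469 per 1,000.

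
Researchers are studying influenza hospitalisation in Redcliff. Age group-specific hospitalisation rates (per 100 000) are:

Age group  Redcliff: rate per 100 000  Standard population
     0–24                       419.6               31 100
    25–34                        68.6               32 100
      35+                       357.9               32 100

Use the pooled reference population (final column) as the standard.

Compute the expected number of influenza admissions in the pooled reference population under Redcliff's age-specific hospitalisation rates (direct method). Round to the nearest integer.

267

Expected influenza admissions = Σ (standard pop × age-specific rate ÷ 100 000)
= 31 100×419.6/100 000 + 32 100×68.6/100 000 + 32 100×357.9/100 000
= 130.50 + 22.02 + 114.89 = 267.40.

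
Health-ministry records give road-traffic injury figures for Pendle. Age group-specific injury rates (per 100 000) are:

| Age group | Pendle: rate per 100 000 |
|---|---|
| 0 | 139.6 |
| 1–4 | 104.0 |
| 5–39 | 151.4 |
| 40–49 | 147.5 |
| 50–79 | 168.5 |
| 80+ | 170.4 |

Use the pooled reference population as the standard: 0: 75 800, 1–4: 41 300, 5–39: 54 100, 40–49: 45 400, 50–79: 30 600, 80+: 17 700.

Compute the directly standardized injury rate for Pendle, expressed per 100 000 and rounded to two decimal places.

Standard total = 264 900; weights = 0.2861, 0.1559, 0.2042, 0.1714, 0.1155, 0.0668.
Standardized rate: 0.2861×139.6 + 0.1559×104.0 + 0.2042×151.4 + 0.1714×147.5 + 0.1155×168.5 + 0.0668×170.4 = 143.2099 per 100 000.

143.21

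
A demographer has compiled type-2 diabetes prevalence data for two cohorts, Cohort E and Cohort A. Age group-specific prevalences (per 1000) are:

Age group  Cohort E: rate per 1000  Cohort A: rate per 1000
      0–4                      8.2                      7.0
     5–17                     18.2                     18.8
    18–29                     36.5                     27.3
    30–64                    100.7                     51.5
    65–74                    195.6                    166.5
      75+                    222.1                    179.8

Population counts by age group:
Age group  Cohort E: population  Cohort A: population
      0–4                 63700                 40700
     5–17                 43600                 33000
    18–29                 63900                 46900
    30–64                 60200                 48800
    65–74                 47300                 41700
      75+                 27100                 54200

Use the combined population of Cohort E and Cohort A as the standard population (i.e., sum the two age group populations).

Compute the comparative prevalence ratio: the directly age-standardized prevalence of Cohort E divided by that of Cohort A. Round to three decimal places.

1.310

Combined standard total = 571100; weights = 0.1828, 0.1341, 0.1940, 0.1909, 0.1558, 0.1424.
Cohort E: 0.1828×8.2 + 0.1341×18.2 + 0.1940×36.5 + 0.1909×100.7 + 0.1558×195.6 + 0.1424×222.1 = 92.3408 per 1000.
Cohort A: 0.1828×7.0 + 0.1341×18.8 + 0.1940×27.3 + 0.1909×51.5 + 0.1558×166.5 + 0.1424×179.8 = 70.4701 per 1000.
Ratio = 92.3408 ÷ 70.4701 = 1.31035.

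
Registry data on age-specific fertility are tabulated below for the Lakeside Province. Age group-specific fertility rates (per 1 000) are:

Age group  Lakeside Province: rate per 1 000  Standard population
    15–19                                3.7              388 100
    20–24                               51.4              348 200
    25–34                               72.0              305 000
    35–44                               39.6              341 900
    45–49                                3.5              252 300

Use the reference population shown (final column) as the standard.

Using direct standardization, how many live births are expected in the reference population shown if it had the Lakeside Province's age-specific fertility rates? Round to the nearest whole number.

55716

Expected live births = Σ (standard pop × age-specific rate ÷ 1 000)
= 388 100×3.7/1 000 + 348 200×51.4/1 000 + 305 000×72.0/1 000 + 341 900×39.6/1 000 + 252 300×3.5/1 000
= 1435.97 + 17897.48 + 21960.00 + 13539.24 + 883.05 = 55715.74.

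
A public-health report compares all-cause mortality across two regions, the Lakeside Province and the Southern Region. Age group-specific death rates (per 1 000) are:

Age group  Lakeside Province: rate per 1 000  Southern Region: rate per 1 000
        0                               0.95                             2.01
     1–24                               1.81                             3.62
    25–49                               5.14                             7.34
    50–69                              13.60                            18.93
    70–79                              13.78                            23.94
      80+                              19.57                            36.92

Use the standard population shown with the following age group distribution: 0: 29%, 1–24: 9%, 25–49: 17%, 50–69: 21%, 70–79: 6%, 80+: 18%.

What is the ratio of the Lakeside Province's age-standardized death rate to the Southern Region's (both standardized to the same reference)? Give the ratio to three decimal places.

Standard weights: 0.29, 0.09, 0.17, 0.21, 0.06, 0.18.
The Lakeside Province: 0.2900×0.95 + 0.0900×1.81 + 0.1700×5.14 + 0.2100×13.60 + 0.0600×13.78 + 0.1800×19.57 = 8.5176 per 1 000.
The Southern Region: 0.2900×2.01 + 0.0900×3.62 + 0.1700×7.34 + 0.2100×18.93 + 0.0600×23.94 + 0.1800×36.92 = 14.2138 per 1 000.
Ratio = 8.5176 ÷ 14.2138 = 0.59925.

0.599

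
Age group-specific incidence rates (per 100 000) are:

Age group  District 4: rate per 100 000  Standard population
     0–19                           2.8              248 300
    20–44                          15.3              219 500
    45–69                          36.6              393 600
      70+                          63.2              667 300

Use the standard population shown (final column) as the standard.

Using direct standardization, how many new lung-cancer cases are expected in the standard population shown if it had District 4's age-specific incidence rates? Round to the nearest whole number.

606

Expected new lung-cancer cases = Σ (standard pop × age-specific rate ÷ 100 000)
= 248 300×2.8/100 000 + 219 500×15.3/100 000 + 393 600×36.6/100 000 + 667 300×63.2/100 000
= 6.95 + 33.58 + 144.06 + 421.73 = 606.33.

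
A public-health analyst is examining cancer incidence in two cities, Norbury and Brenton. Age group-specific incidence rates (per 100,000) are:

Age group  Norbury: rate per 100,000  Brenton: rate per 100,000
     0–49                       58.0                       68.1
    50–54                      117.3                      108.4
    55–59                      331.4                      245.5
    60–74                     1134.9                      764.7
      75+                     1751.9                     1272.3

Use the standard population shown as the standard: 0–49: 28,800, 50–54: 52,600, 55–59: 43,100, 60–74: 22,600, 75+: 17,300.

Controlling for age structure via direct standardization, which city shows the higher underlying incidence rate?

Standard total = 164,400; weights = 0.1752, 0.3200, 0.2622, 0.1375, 0.1052.
Norbury: 0.1752×58.0 + 0.3200×117.3 + 0.2622×331.4 + 0.1375×1134.9 + 0.1052×1751.9 = 474.9412 per 100,000.
Brenton: 0.1752×68.1 + 0.3200×108.4 + 0.2622×245.5 + 0.1375×764.7 + 0.1052×1272.3 = 349.9828 per 100,000.

Norbury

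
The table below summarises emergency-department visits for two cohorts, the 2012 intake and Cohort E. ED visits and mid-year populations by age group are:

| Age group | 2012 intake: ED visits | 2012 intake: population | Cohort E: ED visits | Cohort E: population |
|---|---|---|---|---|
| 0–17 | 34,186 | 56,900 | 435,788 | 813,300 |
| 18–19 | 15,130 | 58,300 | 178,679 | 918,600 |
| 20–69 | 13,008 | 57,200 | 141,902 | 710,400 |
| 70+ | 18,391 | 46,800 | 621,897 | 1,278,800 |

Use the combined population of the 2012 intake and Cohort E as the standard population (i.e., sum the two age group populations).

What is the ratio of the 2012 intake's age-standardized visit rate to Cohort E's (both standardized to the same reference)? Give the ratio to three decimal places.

1.012

Age-specific rates per 1,000 for the 2012 intake: 600.808, 259.520, 227.413, 392.970.
For Cohort E: 535.827, 194.512, 199.749, 486.313.
Combined standard total = 3,940,300; weights = 0.2208, 0.2479, 0.1948, 0.3364.
The 2012 intake: 0.2208×600.808 + 0.2479×259.520 + 0.1948×227.413 + 0.3364×392.970 = 373.5328 per 1,000.
Cohort E: 0.2208×535.827 + 0.2479×194.512 + 0.1948×199.749 + 0.3364×486.313 = 369.0784 per 1,000.
Ratio = 373.5328 ÷ 369.0784 = 1.01207.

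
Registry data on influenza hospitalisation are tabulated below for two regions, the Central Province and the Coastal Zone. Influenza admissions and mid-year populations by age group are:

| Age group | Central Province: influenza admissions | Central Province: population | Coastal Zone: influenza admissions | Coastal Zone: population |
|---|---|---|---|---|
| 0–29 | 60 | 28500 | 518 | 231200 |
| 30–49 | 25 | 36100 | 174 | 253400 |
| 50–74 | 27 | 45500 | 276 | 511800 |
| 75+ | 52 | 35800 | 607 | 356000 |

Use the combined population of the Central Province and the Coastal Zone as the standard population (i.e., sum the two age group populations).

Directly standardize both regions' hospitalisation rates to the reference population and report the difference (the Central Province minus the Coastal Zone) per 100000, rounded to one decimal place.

-6.8

Age-specific rates per 100000 for the Central Province: 210.53, 69.25, 59.34, 145.25.
For the Coastal Zone: 224.05, 68.67, 53.93, 170.51.
Combined standard total = 1498300; weights = 0.1733, 0.1932, 0.3720, 0.2615.
The Central Province: 0.1733×210.53 + 0.1932×69.25 + 0.3720×59.34 + 0.2615×145.25 = 109.9261 per 100000.
The Coastal Zone: 0.1733×224.05 + 0.1932×68.67 + 0.3720×53.93 + 0.2615×170.51 = 116.7470 per 100000.
Difference = 109.9261 − 116.7470 = -6.8209.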